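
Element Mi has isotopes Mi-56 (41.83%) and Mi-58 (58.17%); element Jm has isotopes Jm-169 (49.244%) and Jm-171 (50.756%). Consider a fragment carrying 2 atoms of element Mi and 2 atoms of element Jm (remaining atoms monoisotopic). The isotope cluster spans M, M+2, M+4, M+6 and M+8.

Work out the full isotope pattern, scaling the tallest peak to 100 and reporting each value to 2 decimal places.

Element Mi pattern (n=2): 0.17497489 : 0.48665022 : 0.33837489
Element Jm pattern (n=2): 0.24249715 : 0.49988569 : 0.25761715
Convolve the two distributions (both contribute in 2-u steps):
  M: 0.17497489×0.24249715 = 0.042431
  M+2: 0.17497489×0.49988569 + 0.48665022×0.24249715 = 0.205479
  M+4: 0.17497489×0.25761715 + 0.48665022×0.49988569 + 0.33837489×0.24249715 = 0.370401
  M+6: 0.48665022×0.25761715 + 0.33837489×0.49988569 = 0.294518
  M+8: 0.33837489×0.25761715 = 0.087171
Scale to base peak (0.370401) = 100: 11.46 : 55.47 : 100.00 : 79.51 : 23.53

11.46 : 55.47 : 100.00 : 79.51 : 23.53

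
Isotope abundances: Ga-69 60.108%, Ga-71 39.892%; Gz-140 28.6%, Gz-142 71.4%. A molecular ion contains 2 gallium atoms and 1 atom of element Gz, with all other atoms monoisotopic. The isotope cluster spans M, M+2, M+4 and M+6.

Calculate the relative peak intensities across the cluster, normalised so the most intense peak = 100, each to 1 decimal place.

26.2 : 100.0 : 98.2 : 28.8

Gallium pattern (n=2): 0.36129717 : 0.47956567 : 0.15913717
Element Gz pattern (n=1): 0.2860 : 0.7140
Convolve the two distributions (both contribute in 2-u steps):
  M: 0.36129717×0.2860 = 0.103331
  M+2: 0.36129717×0.7140 + 0.47956567×0.2860 = 0.395122
  M+4: 0.47956567×0.7140 + 0.15913717×0.2860 = 0.387923
  M+6: 0.15913717×0.7140 = 0.113624
Scale to base peak (0.395122) = 100: 26.2 : 100.0 : 98.2 : 28.8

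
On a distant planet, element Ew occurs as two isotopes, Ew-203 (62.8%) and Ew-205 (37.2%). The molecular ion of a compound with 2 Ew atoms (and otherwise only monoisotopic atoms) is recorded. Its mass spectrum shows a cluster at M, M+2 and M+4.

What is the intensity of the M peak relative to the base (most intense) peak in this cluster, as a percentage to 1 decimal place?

Binomial terms of (0.628 + 0.372)^2: M 0.3944, M+2 0.4672, M+4 0.1384 → M+2 is the base peak.
P(M+2) = C(2,1) × 0.628^1 × 0.372^1 = 2 × 0.6280 × 0.3720 = 0.467232 (base)
P(M) = C(2,0) × 0.628^2 × 0.372^0 = 1 × 0.394384 × 1.0000 = 0.394384
Relative intensity = 0.394384 / 0.467232 × 100 = 84.4

84.4%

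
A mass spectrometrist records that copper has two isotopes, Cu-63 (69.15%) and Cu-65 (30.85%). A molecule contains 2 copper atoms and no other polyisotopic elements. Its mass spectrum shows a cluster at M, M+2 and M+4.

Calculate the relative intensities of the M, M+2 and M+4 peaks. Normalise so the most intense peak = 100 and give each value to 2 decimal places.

Expanding (0.6915 + 0.3085)^2:
P(M) = 0.6915^2 = 0.478172
P(M+2) = 2 × 0.6915^1 × 0.3085^1 = 0.426656
P(M+4) = 0.3085^2 = 0.095172
The M peak is largest (0.478172); scaling to 100 gives 100.00 : 89.23 : 19.90.

100.00 : 89.23 : 19.90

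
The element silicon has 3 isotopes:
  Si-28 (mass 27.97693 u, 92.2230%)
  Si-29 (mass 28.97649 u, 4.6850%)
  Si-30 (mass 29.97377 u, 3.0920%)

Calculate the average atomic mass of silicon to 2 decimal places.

Ar = Σ fᵢ·mᵢ = 0.922230 × 27.97693 + 0.046850 × 28.97649 + 0.030920 × 29.97377
= 25.801164 + 1.357549 + 0.926789 = 28.085502 u

28.09 u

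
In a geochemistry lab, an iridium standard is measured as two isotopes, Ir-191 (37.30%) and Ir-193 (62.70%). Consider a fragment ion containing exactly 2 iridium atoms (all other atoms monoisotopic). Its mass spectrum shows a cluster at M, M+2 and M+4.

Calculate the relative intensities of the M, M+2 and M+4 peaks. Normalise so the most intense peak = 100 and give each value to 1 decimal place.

Expanding (0.3730 + 0.6270)^2:
P(M) = 0.3730^2 = 0.139129
P(M+2) = 2 × 0.3730^1 × 0.6270^1 = 0.467742
P(M+4) = 0.6270^2 = 0.393129
The M+2 peak is largest (0.467742); scaling to 100 gives 29.7 : 100.0 : 84.0.

29.7 : 100.0 : 84.0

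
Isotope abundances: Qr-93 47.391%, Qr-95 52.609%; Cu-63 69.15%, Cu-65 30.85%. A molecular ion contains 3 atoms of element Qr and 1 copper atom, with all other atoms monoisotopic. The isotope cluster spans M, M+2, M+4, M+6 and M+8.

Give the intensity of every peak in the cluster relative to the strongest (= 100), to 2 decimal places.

19.29 : 72.87 : 100.00 : 58.22 : 11.78

Element Qr pattern (n=3): 0.10643577 : 0.35446475 : 0.39349319 : 0.14560629
Copper pattern (n=1): 0.6915 : 0.3085
Convolve the two distributions (both contribute in 2-u steps):
  M: 0.10643577×0.6915 = 0.073600
  M+2: 0.10643577×0.3085 + 0.35446475×0.6915 = 0.277948
  M+4: 0.35446475×0.3085 + 0.39349319×0.6915 = 0.381453
  M+6: 0.39349319×0.3085 + 0.14560629×0.6915 = 0.222079
  M+8: 0.14560629×0.3085 = 0.044920
Scale to base peak (0.381453) = 100: 19.29 : 72.87 : 100.00 : 58.22 : 11.78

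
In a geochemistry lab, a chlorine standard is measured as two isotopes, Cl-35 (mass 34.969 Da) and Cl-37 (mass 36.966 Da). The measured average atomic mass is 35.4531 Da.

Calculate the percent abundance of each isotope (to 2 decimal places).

Cl-35: 75.76%, Cl-37: 24.24%

With x = fraction of Cl-35 (so Cl-37 is 1 − x):
34.969·x + 36.966·(1 − x) = 35.4531
(34.969 − 36.966)·x = 35.4531 − 36.966
x = -1.5129 / -1.997 = 0.75759 → 75.76% Cl-35, 24.24% Cl-37.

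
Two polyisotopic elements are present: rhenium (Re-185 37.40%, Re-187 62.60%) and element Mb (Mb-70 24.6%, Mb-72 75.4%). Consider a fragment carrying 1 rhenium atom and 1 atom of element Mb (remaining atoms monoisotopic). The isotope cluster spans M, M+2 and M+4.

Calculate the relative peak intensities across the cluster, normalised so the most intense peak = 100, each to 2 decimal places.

19.49 : 92.37 : 100.00

Rhenium pattern (n=1): 0.3740 : 0.6260
Element Mb pattern (n=1): 0.2460 : 0.7540
Convolve the two distributions (both contribute in 2-u steps):
  M: 0.3740×0.2460 = 0.092004
  M+2: 0.3740×0.7540 + 0.6260×0.2460 = 0.435992
  M+4: 0.6260×0.7540 = 0.472004
Scale to base peak (0.472004) = 100: 19.49 : 92.37 : 100.00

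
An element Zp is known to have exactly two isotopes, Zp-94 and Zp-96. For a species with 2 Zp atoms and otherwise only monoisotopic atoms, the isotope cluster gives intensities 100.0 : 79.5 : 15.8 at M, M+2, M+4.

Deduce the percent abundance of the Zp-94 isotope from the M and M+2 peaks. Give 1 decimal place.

71.6%

If p is the fraction of Zp that is Zp-94, then I(M+2)/I(M) = [C(2,1)·p^1·(1−p)] / p^2 = 2·(1−p)/p = 79.5/100.0 = 0.7950
(1−p)/p = 0.7950/2 = 0.3975  ⇒  p = 1/(1 + 0.3975) = 0.7156
Zp-94: 71.6%, Zp-96: 28.4%.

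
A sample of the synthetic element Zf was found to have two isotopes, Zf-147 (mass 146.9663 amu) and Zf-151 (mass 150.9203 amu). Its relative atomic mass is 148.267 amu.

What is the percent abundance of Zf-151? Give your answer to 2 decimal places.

32.90%

With x = fraction of Zf-147 (so Zf-151 is 1 − x):
146.9663·x + 150.9203·(1 − x) = 148.267
(146.9663 − 150.9203)·x = 148.267 − 150.9203
x = -2.6533 / -3.9540 = 0.67104 → 67.10% Zf-147, 32.90% Zf-151.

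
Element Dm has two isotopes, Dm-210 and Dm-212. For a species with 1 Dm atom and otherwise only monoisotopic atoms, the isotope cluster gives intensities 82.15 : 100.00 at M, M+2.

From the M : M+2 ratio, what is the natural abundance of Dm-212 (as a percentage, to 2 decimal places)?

Let p = fractional abundance of Dm-210. I(M+2)/I(M) = [C(1,1)·p^0·(1−p)] / p^1 = 1·(1−p)/p = 100.00/82.15 = 1.2173
(1−p)/p = 1.2173/1 = 1.2173  ⇒  p = 1/(1 + 1.2173) = 0.4510
Dm-210: 45.10%, Dm-212: 54.90%.

54.90%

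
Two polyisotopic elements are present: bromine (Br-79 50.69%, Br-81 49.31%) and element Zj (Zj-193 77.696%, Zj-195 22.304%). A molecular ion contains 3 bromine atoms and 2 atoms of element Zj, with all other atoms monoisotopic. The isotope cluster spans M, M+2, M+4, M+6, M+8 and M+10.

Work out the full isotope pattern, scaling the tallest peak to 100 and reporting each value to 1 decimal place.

21.8 : 76.0 : 100.0 : 60.7 : 16.6 : 1.7

Bromine pattern (n=3): 0.13024674 : 0.3801026 : 0.36975457 : 0.11989609
Element Zj pattern (n=2): 0.60366684 : 0.34658632 : 0.04974684
Convolve the two distributions (both contribute in 2-u steps):
  M: 0.13024674×0.60366684 = 0.078626
  M+2: 0.13024674×0.34658632 + 0.3801026×0.60366684 = 0.274597
  M+4: 0.13024674×0.04974684 + 0.3801026×0.34658632 + 0.36975457×0.60366684 = 0.361426
  M+6: 0.3801026×0.04974684 + 0.36975457×0.34658632 + 0.11989609×0.60366684 = 0.219438
  M+8: 0.36975457×0.04974684 + 0.11989609×0.34658632 = 0.059948
  M+10: 0.11989609×0.04974684 = 0.005964
Scale to base peak (0.361426) = 100: 21.8 : 76.0 : 100.0 : 60.7 : 16.6 : 1.7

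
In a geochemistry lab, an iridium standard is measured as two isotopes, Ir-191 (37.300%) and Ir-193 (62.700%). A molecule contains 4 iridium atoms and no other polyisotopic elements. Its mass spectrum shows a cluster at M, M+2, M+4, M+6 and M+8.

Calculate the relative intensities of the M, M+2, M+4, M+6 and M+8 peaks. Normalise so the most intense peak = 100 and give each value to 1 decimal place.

Expanding (0.37300 + 0.62700)^4:
P(M) = 0.37300^4 = 0.019357
P(M+2) = 4 × 0.37300^3 × 0.62700^1 = 0.130153
P(M+4) = 6 × 0.37300^2 × 0.62700^2 = 0.328174
P(M+6) = 4 × 0.37300^1 × 0.62700^3 = 0.367766
P(M+8) = 0.62700^4 = 0.154550
The M+6 peak is largest (0.367766); scaling to 100 gives 5.3 : 35.4 : 89.2 : 100.0 : 42.0.

5.3 : 35.4 : 89.2 : 100.0 : 42.0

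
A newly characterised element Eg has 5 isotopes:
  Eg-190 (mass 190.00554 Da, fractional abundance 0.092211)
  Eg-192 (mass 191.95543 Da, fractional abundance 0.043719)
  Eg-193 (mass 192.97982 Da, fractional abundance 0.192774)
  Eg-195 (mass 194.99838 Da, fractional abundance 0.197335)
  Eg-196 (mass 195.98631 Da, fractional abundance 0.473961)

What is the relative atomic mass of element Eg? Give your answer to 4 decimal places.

194.4841 Da

Weight each isotope mass by its fractional abundance: 0.092211 × 190.00554 + 0.043719 × 191.95543 + 0.192774 × 192.97982 + 0.197335 × 194.99838 + 0.473961 × 195.98631
= 17.520601 + 8.392099 + 37.201492 + 38.480005 + 92.889867 = 194.484064 Da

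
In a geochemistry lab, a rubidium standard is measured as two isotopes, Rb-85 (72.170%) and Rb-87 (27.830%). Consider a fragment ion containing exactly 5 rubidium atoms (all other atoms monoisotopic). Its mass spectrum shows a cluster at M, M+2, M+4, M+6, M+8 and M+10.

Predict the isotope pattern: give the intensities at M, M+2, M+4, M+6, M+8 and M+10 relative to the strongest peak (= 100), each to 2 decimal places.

51.86 : 100.00 : 77.12 : 29.74 : 5.73 : 0.44

The 5 Rb atoms are independent, so intensities follow the terms of (0.72170 + 0.27830)^5.
P(M) = 0.72170^5 = 0.195787
P(M+2) = 5 × 0.72170^4 × 0.27830^1 = 0.377494
P(M+4) = 10 × 0.72170^3 × 0.27830^2 = 0.291136
P(M+6) = 10 × 0.72170^2 × 0.27830^3 = 0.112267
P(M+8) = 5 × 0.72170^1 × 0.27830^4 = 0.021646
P(M+10) = 0.27830^5 = 0.001669
The M+2 peak is largest (0.377494); scaling to 100 gives 51.86 : 100.00 : 77.12 : 29.74 : 5.73 : 0.44.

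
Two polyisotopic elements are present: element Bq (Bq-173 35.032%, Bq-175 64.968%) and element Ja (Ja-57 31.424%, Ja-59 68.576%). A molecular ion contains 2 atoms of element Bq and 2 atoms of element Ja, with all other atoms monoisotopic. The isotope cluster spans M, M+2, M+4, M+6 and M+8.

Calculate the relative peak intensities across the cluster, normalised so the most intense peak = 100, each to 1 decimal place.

3.1 : 24.7 : 74.6 : 100.0 : 50.1

Element Bq pattern (n=2): 0.1227241 : 0.4551918 : 0.4220841
Element Ja pattern (n=2): 0.09874678 : 0.43098644 : 0.47026678
Convolve the two distributions (both contribute in 2-u steps):
  M: 0.1227241×0.09874678 = 0.012119
  M+2: 0.1227241×0.43098644 + 0.4551918×0.09874678 = 0.097841
  M+4: 0.1227241×0.47026678 + 0.4551918×0.43098644 + 0.4220841×0.09874678 = 0.295574
  M+6: 0.4551918×0.47026678 + 0.4220841×0.43098644 = 0.395974
  M+8: 0.4220841×0.47026678 = 0.198492
Scale to base peak (0.395974) = 100: 3.1 : 24.7 : 74.6 : 100.0 : 50.1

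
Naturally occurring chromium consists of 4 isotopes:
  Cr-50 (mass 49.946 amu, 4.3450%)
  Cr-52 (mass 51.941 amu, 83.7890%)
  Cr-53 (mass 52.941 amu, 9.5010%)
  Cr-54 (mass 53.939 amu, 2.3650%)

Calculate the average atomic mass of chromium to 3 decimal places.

Average mass = Σ (abundance × isotope mass) = 0.043450 × 49.946 + 0.837890 × 51.941 + 0.095010 × 52.941 + 0.023650 × 53.939
= 2.1702 + 43.5208 + 5.0299 + 1.2757 = 51.9966 amu

51.997 amu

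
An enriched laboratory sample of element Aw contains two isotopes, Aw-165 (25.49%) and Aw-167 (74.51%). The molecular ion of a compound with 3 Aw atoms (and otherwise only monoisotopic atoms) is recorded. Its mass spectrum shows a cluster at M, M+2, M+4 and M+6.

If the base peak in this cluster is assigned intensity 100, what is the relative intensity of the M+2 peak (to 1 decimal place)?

Binomial terms of (0.2549 + 0.7451)^3: M 0.0166, M+2 0.1452, M+4 0.4245, M+6 0.4137 → M+4 is the base peak.
P(M+4) = C(3,2) × 0.2549^1 × 0.7451^2 = 3 × 0.2549 × 0.55517401 = 0.424542 (base)
P(M+2) = C(3,1) × 0.2549^2 × 0.7451^1 = 3 × 0.06497401 × 0.7451 = 0.145236
Relative intensity = 0.145236 / 0.424542 × 100 = 34.2

34.2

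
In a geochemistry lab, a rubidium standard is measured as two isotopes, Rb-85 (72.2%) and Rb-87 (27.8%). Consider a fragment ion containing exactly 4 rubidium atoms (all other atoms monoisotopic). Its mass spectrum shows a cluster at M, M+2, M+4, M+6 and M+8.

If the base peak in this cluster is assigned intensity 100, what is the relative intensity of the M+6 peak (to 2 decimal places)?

Term probabilities: M 0.2717, M+2 0.4185, M+4 0.2417, M+6 0.0620, M+8 0.0060. Base peak = M+2.
P(M+2) = C(4,1) × 0.722^3 × 0.278^1 = 4 × 0.37636705 × 0.2780 = 0.418520 (base)
P(M+6) = C(4,3) × 0.722^1 × 0.278^3 = 4 × 0.7220 × 0.02148495 = 0.062049
Relative intensity = 0.062049 / 0.418520 × 100 = 14.83

14.83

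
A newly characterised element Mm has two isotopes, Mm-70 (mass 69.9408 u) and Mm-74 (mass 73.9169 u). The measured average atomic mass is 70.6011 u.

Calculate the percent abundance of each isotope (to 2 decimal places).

Mm-70: 83.39%, Mm-74: 16.61%

Writing the weighted mean with unknown fraction x of Mm-70:
69.9408·x + 73.9169·(1 − x) = 70.6011
(69.9408 − 73.9169)·x = 70.6011 − 73.9169
x = -3.3158 / -3.9761 = 0.83393 → 83.39% Mm-70, 16.61% Mm-74.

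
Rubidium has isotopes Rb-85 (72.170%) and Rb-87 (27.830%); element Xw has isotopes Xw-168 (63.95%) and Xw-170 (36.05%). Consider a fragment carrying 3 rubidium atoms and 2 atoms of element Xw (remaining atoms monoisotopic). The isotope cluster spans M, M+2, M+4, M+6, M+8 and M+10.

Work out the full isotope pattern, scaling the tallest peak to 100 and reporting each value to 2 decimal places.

Rubidium pattern (n=3): 0.37589809 : 0.43485841 : 0.16768892 : 0.02155458
Element Xw pattern (n=2): 0.40896025 : 0.4610795 : 0.12996025
Convolve the two distributions (both contribute in 2-u steps):
  M: 0.37589809×0.40896025 = 0.153727
  M+2: 0.37589809×0.4610795 + 0.43485841×0.40896025 = 0.351159
  M+4: 0.37589809×0.12996025 + 0.43485841×0.4610795 + 0.16768892×0.40896025 = 0.317934
  M+6: 0.43485841×0.12996025 + 0.16768892×0.4610795 + 0.02155458×0.40896025 = 0.142647
  M+8: 0.16768892×0.12996025 + 0.02155458×0.4610795 = 0.031731
  M+10: 0.02155458×0.12996025 = 0.002801
Scale to base peak (0.351159) = 100: 43.78 : 100.00 : 90.54 : 40.62 : 9.04 : 0.80

43.78 : 100.00 : 90.54 : 40.62 : 9.04 : 0.80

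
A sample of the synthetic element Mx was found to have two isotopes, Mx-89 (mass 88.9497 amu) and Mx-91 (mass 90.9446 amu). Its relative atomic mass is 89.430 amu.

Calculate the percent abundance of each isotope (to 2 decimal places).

Mx-89: 75.92%, Mx-91: 24.08%

Writing the weighted mean with unknown fraction x of Mx-89:
88.9497·x + 90.9446·(1 − x) = 89.430
(88.9497 − 90.9446)·x = 89.430 − 90.9446
x = -1.5146 / -1.9949 = 0.75924 → 75.92% Mx-89, 24.08% Mx-91.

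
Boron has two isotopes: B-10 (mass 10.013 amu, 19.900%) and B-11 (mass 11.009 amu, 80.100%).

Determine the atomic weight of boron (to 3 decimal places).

Weight each isotope mass by its fractional abundance: 0.19900 × 10.013 + 0.80100 × 11.009
= 1.9926 + 8.8182 = 10.8108 amu

10.811 amu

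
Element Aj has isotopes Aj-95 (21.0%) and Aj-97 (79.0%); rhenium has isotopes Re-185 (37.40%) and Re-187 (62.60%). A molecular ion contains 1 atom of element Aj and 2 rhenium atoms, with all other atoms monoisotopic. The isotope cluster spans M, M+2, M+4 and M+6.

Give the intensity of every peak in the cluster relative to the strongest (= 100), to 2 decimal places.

Element Aj pattern (n=1): 0.2100 : 0.7900
Rhenium pattern (n=2): 0.139876 : 0.468248 : 0.391876
Convolve the two distributions (both contribute in 2-u steps):
  M: 0.2100×0.139876 = 0.029374
  M+2: 0.2100×0.468248 + 0.7900×0.139876 = 0.208834
  M+4: 0.2100×0.391876 + 0.7900×0.468248 = 0.452210
  M+6: 0.7900×0.391876 = 0.309582
Scale to base peak (0.452210) = 100: 6.50 : 46.18 : 100.00 : 68.46

6.50 : 46.18 : 100.00 : 68.46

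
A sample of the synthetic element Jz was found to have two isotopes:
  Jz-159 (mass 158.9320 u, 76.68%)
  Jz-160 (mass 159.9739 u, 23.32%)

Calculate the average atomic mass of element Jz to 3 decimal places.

159.175 u

The abundance-weighted mean is 0.7668 × 158.9320 + 0.2332 × 159.9739
= 121.86906 + 37.30591 = 159.17497 u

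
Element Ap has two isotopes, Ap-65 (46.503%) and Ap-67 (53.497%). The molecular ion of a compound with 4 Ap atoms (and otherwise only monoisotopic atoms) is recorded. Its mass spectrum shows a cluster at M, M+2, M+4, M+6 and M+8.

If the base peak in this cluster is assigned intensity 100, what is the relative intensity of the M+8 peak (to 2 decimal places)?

Term probabilities: M 0.0468, M+2 0.2152, M+4 0.3713, M+6 0.2848, M+8 0.0819. Base peak = M+4.
P(M+4) = C(4,2) × 0.46503^2 × 0.53497^2 = 6 × 0.2162529 × 0.2861929 = 0.371340 (base)
P(M+8) = C(4,4) × 0.46503^0 × 0.53497^4 = 1 × 1.0000 × 0.08190638 = 0.081906
Relative intensity = 0.081906 / 0.371340 × 100 = 22.06

22.06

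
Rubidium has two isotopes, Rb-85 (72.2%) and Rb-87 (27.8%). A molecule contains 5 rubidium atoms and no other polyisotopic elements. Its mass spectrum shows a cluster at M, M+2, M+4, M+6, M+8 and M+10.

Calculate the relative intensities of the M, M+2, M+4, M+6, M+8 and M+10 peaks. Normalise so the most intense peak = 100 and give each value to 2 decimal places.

The 5 Rb atoms are independent, so intensities follow the terms of (0.722 + 0.278)^5.
P(M) = 0.722^5 = 0.196194
P(M+2) = 5 × 0.722^4 × 0.278^1 = 0.377714
P(M+4) = 10 × 0.722^3 × 0.278^2 = 0.290872
P(M+6) = 10 × 0.722^2 × 0.278^3 = 0.111998
P(M+8) = 5 × 0.722^1 × 0.278^4 = 0.021562
P(M+10) = 0.278^5 = 0.001660
The M+2 peak is largest (0.377714); scaling to 100 gives 51.94 : 100.00 : 77.01 : 29.65 : 5.71 : 0.44.

51.94 : 100.00 : 77.01 : 29.65 : 5.71 : 0.44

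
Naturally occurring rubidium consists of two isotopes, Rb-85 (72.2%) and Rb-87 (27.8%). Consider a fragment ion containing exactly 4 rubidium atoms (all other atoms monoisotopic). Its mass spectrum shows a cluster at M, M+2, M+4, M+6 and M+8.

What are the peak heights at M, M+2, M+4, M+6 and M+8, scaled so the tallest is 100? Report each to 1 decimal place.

Expanding (0.722 + 0.278)^4:
P(M) = 0.722^4 = 0.271737
P(M+2) = 4 × 0.722^3 × 0.278^1 = 0.418520
P(M+4) = 6 × 0.722^2 × 0.278^2 = 0.241721
P(M+6) = 4 × 0.722^1 × 0.278^3 = 0.062049
P(M+8) = 0.278^4 = 0.005973
The M+2 peak is largest (0.418520); scaling to 100 gives 64.9 : 100.0 : 57.8 : 14.8 : 1.4.

64.9 : 100.0 : 57.8 : 14.8 : 1.4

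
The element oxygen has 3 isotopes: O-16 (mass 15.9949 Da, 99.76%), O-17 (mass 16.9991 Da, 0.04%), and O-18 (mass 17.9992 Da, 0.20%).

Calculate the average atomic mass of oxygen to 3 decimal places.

Ar = Σ fᵢ·mᵢ = 0.9976 × 15.9949 + 0.0004 × 16.9991 + 0.0020 × 17.9992
= 15.95651 + 0.00680 + 0.03600 = 15.99931 Da

15.999 Da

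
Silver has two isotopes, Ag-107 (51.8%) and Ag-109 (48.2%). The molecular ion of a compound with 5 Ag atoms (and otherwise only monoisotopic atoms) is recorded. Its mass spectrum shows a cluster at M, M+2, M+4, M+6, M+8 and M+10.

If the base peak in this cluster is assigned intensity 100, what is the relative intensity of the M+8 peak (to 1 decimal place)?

(0.518 + 0.482)^5 gives M 0.0373, M+2 0.1735, M+4 0.3229, M+6 0.3005, M+8 0.1398, M+10 0.0260; the largest is M+4.
P(M+4) = C(5,2) × 0.518^3 × 0.482^2 = 10 × 0.13899183 × 0.232324 = 0.322911 (base)
P(M+8) = C(5,4) × 0.518^1 × 0.482^4 = 5 × 0.5180 × 0.05397444 = 0.139794
Relative intensity = 0.139794 / 0.322911 × 100 = 43.3

43.3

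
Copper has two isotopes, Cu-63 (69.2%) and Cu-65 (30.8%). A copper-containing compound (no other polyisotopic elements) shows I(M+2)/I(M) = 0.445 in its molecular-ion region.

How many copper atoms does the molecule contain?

1

The M+2/M ratio from n Cu atoms is n · q/p = n · 0.308/0.692.
n = 0.445 × 0.692/0.308 = 1.00 ≈ 1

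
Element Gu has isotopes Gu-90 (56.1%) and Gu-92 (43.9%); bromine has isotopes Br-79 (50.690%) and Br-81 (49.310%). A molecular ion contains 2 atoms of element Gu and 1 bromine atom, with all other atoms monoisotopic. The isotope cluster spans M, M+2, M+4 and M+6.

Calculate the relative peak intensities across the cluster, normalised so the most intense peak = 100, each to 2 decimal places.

39.40 : 100.00 : 84.12 : 23.47

Element Gu pattern (n=2): 0.314721 : 0.492558 : 0.192721
Bromine pattern (n=1): 0.5069 : 0.4931
Convolve the two distributions (both contribute in 2-u steps):
  M: 0.314721×0.5069 = 0.159532
  M+2: 0.314721×0.4931 + 0.492558×0.5069 = 0.404867
  M+4: 0.492558×0.4931 + 0.192721×0.5069 = 0.340571
  M+6: 0.192721×0.4931 = 0.095031
Scale to base peak (0.404867) = 100: 39.40 : 100.00 : 84.12 : 23.47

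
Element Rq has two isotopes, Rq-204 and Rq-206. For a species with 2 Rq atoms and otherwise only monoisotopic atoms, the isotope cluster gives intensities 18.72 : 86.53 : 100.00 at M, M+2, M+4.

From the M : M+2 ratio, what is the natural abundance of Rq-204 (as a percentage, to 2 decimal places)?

Write p for the Rq-204 fraction. I(M+2)/I(M) = [C(2,1)·p^1·(1−p)] / p^2 = 2·(1−p)/p = 86.53/18.72 = 4.6223
(1−p)/p = 4.6223/2 = 2.3112  ⇒  p = 1/(1 + 2.3112) = 0.3020
Rq-204: 30.20%, Rq-206: 69.80%.

30.20%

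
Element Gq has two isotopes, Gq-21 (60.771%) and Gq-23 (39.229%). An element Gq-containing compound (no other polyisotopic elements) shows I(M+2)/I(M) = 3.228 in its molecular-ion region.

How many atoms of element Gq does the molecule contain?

5

The M+2/M ratio from n Gq atoms is n · q/p = n · 0.39229/0.60771.
n = 3.228 × 0.60771/0.39229 = 5.00 ≈ 5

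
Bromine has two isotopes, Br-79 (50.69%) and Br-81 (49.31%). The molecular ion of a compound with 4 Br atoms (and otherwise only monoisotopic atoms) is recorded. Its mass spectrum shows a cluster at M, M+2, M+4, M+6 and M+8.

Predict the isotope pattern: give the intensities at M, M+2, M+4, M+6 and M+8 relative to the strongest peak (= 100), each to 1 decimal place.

17.6 : 68.5 : 100.0 : 64.9 : 15.8

Each Br atom is independently Br-79 (p = 0.5069) or Br-81 (q = 0.4931); the cluster is the binomial expansion (p + q)^4.
P(M) = 0.5069^4 = 0.066022
P(M+2) = 4 × 0.5069^3 × 0.4931^1 = 0.256899
P(M+4) = 6 × 0.5069^2 × 0.4931^2 = 0.374857
P(M+6) = 4 × 0.5069^1 × 0.4931^3 = 0.243101
P(M+8) = 0.4931^4 = 0.059121
The M+4 peak is largest (0.374857); scaling to 100 gives 17.6 : 68.5 : 100.0 : 64.9 : 15.8.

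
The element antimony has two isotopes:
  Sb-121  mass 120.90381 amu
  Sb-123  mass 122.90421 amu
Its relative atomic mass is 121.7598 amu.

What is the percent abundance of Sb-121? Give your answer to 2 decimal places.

Let x be the fractional abundance of Sb-121; then Sb-123 has abundance 1 − x.
120.90381·x + 122.90421·(1 − x) = 121.7598
(120.90381 − 122.90421)·x = 121.7598 − 122.90421
x = -1.14441 / -2.00040 = 0.57209 → 57.21% Sb-121, 42.79% Sb-123.

57.21%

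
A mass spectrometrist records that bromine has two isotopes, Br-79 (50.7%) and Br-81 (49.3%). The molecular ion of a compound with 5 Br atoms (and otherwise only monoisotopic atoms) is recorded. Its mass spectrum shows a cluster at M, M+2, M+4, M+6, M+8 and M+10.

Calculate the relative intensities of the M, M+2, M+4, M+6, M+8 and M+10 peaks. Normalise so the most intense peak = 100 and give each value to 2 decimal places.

10.58 : 51.42 : 100.00 : 97.24 : 47.28 : 9.19

The 5 Br atoms are independent, so intensities follow the terms of (0.507 + 0.493)^5.
P(M) = 0.507^5 = 0.033500
P(M+2) = 5 × 0.507^4 × 0.493^1 = 0.162873
P(M+4) = 10 × 0.507^3 × 0.493^2 = 0.316751
P(M+6) = 10 × 0.507^2 × 0.493^3 = 0.308004
P(M+8) = 5 × 0.507^1 × 0.493^4 = 0.149750
P(M+10) = 0.493^5 = 0.029123
The M+4 peak is largest (0.316751); scaling to 100 gives 10.58 : 51.42 : 100.00 : 97.24 : 47.28 : 9.19.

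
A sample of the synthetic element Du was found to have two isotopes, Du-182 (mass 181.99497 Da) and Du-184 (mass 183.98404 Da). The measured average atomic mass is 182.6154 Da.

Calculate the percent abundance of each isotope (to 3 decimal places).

Du-182: 68.808%, Du-184: 31.192%

With x = fraction of Du-182 (so Du-184 is 1 − x):
181.99497·x + 183.98404·(1 − x) = 182.6154
(181.99497 − 183.98404)·x = 182.6154 − 183.98404
x = -1.36864 / -1.98907 = 0.68808 → 68.808% Du-182, 31.192% Du-184.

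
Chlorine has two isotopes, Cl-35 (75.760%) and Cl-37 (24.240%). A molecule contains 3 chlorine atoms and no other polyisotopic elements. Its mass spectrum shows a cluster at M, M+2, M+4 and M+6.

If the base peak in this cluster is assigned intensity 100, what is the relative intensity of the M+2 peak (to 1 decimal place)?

96.0

Binomial terms of (0.75760 + 0.24240)^3: M 0.4348, M+2 0.4174, M+4 0.1335, M+6 0.0142 → M is the base peak.
P(M) = C(3,0) × 0.75760^3 × 0.24240^0 = 1 × 0.4348304 × 1.0000 = 0.434830 (base)
P(M+2) = C(3,1) × 0.75760^2 × 0.24240^1 = 3 × 0.57395776 × 0.2424 = 0.417382
Relative intensity = 0.417382 / 0.434830 × 100 = 96.0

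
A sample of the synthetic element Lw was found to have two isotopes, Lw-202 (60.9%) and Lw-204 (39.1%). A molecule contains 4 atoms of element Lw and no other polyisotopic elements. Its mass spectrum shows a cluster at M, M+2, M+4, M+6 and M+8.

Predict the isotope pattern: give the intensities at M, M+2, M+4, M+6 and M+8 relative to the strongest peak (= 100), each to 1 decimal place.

38.9 : 100.0 : 96.3 : 41.2 : 6.6

The 4 Lw atoms are independent, so intensities follow the terms of (0.609 + 0.391)^4.
P(M) = 0.609^4 = 0.137553
P(M+2) = 4 × 0.609^3 × 0.391^1 = 0.353255
P(M+4) = 6 × 0.609^2 × 0.391^2 = 0.340204
P(M+6) = 4 × 0.609^1 × 0.391^3 = 0.145615
P(M+8) = 0.391^4 = 0.023373
The M+2 peak is largest (0.353255); scaling to 100 gives 38.9 : 100.0 : 96.3 : 41.2 : 6.6.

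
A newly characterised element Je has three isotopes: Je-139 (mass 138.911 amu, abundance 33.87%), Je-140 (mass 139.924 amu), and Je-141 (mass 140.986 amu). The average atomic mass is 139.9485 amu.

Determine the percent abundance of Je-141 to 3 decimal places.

34.614%

Let x and y be the fractions of Je-140 and Je-141. Then x + y = 1 − 0.3387 = 0.6613 and 139.924x + 140.986y = 139.9485 − 0.3387×138.911 = 92.8993443.
Substituting: 139.924x + 140.986(0.6613 − x) = 92.8993443
(139.924 − 140.986)x = -0.3346975  ⇒  x = 0.31516, y = 0.34614
Je-140: 31.516%, Je-141: 34.614%.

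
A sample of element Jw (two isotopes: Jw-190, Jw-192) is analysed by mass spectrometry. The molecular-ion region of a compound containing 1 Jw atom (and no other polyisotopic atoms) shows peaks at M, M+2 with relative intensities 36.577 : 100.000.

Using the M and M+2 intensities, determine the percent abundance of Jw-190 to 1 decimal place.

26.8%

Write p for the Jw-190 fraction. I(M+2)/I(M) = [C(1,1)·p^0·(1−p)] / p^1 = 1·(1−p)/p = 100.000/36.577 = 2.7340
(1−p)/p = 2.7340/1 = 2.7340  ⇒  p = 1/(1 + 2.7340) = 0.2678
Jw-190: 26.8%, Jw-192: 73.2%.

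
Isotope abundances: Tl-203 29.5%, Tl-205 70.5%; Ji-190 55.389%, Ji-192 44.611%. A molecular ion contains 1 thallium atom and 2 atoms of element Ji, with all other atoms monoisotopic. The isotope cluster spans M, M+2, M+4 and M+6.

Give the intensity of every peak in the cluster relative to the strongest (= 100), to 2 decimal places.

Thallium pattern (n=1): 0.2950 : 0.7050
Element Ji pattern (n=2): 0.30679413 : 0.49419174 : 0.19901413
Convolve the two distributions (both contribute in 2-u steps):
  M: 0.2950×0.30679413 = 0.090504
  M+2: 0.2950×0.49419174 + 0.7050×0.30679413 = 0.362076
  M+4: 0.2950×0.19901413 + 0.7050×0.49419174 = 0.407114
  M+6: 0.7050×0.19901413 = 0.140305
Scale to base peak (0.407114) = 100: 22.23 : 88.94 : 100.00 : 34.46

22.23 : 88.94 : 100.00 : 34.46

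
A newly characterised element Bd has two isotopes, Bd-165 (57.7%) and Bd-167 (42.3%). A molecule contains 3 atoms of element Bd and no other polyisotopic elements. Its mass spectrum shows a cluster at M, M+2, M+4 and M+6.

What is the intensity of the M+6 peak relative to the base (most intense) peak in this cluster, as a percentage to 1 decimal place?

17.9%

(0.577 + 0.423)^3 gives M 0.1921, M+2 0.4225, M+4 0.3097, M+6 0.0757; the largest is M+2.
P(M+2) = C(3,1) × 0.577^2 × 0.423^1 = 3 × 0.332929 × 0.4230 = 0.422487 (base)
P(M+6) = C(3,3) × 0.577^0 × 0.423^3 = 1 × 1.0000 × 0.07568697 = 0.075687
Relative intensity = 0.075687 / 0.422487 × 100 = 17.9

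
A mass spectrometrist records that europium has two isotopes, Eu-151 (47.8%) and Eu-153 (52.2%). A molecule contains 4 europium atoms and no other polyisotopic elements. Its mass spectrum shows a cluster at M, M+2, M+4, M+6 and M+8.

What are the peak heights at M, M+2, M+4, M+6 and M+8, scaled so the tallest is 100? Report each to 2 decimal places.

The 4 Eu atoms are independent, so intensities follow the terms of (0.478 + 0.522)^4.
P(M) = 0.478^4 = 0.052205
P(M+2) = 4 × 0.478^3 × 0.522^1 = 0.228042
P(M+4) = 6 × 0.478^2 × 0.522^2 = 0.373549
P(M+6) = 4 × 0.478^1 × 0.522^3 = 0.271956
P(M+8) = 0.522^4 = 0.074248
The M+4 peak is largest (0.373549); scaling to 100 gives 13.98 : 61.05 : 100.00 : 72.80 : 19.88.

13.98 : 61.05 : 100.00 : 72.80 : 19.88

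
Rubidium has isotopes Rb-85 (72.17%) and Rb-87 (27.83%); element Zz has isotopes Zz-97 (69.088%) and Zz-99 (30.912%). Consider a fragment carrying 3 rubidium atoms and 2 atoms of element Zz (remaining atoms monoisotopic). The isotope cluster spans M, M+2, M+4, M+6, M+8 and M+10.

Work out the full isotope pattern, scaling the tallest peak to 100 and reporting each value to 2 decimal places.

48.74 : 100.00 : 81.96 : 33.54 : 6.85 : 0.56

Rubidium pattern (n=3): 0.37589809 : 0.43485841 : 0.16768892 : 0.02155458
Element Zz pattern (n=2): 0.47731517 : 0.42712965 : 0.09555517
Convolve the two distributions (both contribute in 2-u steps):
  M: 0.37589809×0.47731517 = 0.179422
  M+2: 0.37589809×0.42712965 + 0.43485841×0.47731517 = 0.368122
  M+4: 0.37589809×0.09555517 + 0.43485841×0.42712965 + 0.16768892×0.47731517 = 0.301700
  M+6: 0.43485841×0.09555517 + 0.16768892×0.42712965 + 0.02155458×0.47731517 = 0.123466
  M+8: 0.16768892×0.09555517 + 0.02155458×0.42712965 = 0.025230
  M+10: 0.02155458×0.09555517 = 0.002060
Scale to base peak (0.368122) = 100: 48.74 : 100.00 : 81.96 : 33.54 : 6.85 : 0.56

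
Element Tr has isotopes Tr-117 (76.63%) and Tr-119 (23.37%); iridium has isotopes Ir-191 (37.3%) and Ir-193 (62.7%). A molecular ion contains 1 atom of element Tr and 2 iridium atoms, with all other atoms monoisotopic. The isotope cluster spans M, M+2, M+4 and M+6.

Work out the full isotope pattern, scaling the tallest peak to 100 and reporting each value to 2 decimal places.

Element Tr pattern (n=1): 0.7663 : 0.2337
Iridium pattern (n=2): 0.139129 : 0.467742 : 0.393129
Convolve the two distributions (both contribute in 2-u steps):
  M: 0.7663×0.139129 = 0.106615
  M+2: 0.7663×0.467742 + 0.2337×0.139129 = 0.390945
  M+4: 0.7663×0.393129 + 0.2337×0.467742 = 0.410566
  M+6: 0.2337×0.393129 = 0.091874
Scale to base peak (0.410566) = 100: 25.97 : 95.22 : 100.00 : 22.38

25.97 : 95.22 : 100.00 : 22.38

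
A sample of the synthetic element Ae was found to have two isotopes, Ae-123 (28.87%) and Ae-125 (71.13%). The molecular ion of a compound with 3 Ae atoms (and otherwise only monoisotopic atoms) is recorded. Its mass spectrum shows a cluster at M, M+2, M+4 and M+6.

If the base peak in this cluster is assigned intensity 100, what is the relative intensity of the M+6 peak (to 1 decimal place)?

(0.2887 + 0.7113)^3 gives M 0.0241, M+2 0.1779, M+4 0.4382, M+6 0.3599; the largest is M+4.
P(M+4) = C(3,2) × 0.2887^1 × 0.7113^2 = 3 × 0.2887 × 0.50594769 = 0.438201 (base)
P(M+6) = C(3,3) × 0.2887^0 × 0.7113^3 = 1 × 1.0000 × 0.35988059 = 0.359881
Relative intensity = 0.359881 / 0.438201 × 100 = 82.1

82.1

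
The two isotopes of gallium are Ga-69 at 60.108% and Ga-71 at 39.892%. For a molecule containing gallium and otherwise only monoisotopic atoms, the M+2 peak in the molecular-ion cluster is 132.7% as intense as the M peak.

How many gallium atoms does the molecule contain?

With n Ga atoms, P(M+2)/P(M) = C(n,1)·p^(n−1)q / p^n = n·q/p = n · 0.39892/0.60108.
n = 1.327 × 0.60108/0.39892 = 2.00 ≈ 2

2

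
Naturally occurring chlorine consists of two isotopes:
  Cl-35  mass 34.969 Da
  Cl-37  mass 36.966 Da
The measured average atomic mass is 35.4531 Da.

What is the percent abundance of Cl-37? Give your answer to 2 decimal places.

Writing the weighted mean with unknown fraction x of Cl-35:
34.969·x + 36.966·(1 − x) = 35.4531
(34.969 − 36.966)·x = 35.4531 − 36.966
x = -1.5129 / -1.997 = 0.75759 → 75.76% Cl-35, 24.24% Cl-37.

24.24%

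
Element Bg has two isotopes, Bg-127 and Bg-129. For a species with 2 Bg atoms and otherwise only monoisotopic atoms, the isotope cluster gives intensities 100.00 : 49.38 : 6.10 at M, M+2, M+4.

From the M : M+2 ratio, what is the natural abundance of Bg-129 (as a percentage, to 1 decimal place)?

19.8%

Let p = fractional abundance of Bg-127. I(M+2)/I(M) = [C(2,1)·p^1·(1−p)] / p^2 = 2·(1−p)/p = 49.38/100.00 = 0.4938
(1−p)/p = 0.4938/2 = 0.2469  ⇒  p = 1/(1 + 0.2469) = 0.8020
Bg-127: 80.2%, Bg-129: 19.8%.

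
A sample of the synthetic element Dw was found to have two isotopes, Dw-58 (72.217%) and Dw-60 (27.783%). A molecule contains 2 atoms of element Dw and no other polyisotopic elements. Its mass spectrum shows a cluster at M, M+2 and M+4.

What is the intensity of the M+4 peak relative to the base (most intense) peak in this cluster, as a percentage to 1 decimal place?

14.8%

Binomial terms of (0.72217 + 0.27783)^2: M 0.5215, M+2 0.4013, M+4 0.0772 → M is the base peak.
P(M) = C(2,0) × 0.72217^2 × 0.27783^0 = 1 × 0.52152951 × 1.0000 = 0.521530 (base)
P(M+4) = C(2,2) × 0.72217^0 × 0.27783^2 = 1 × 1.0000 × 0.07718951 = 0.077190
Relative intensity = 0.077190 / 0.521530 × 100 = 14.8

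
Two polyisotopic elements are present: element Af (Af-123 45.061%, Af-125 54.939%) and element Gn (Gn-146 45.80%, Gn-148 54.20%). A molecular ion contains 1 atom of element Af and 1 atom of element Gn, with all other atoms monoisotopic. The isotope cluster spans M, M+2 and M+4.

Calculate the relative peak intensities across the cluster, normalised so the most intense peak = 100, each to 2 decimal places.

41.62 : 100.00 : 60.05

Element Af pattern (n=1): 0.45061 : 0.54939
Element Gn pattern (n=1): 0.4580 : 0.5420
Convolve the two distributions (both contribute in 2-u steps):
  M: 0.45061×0.4580 = 0.206379
  M+2: 0.45061×0.5420 + 0.54939×0.4580 = 0.495851
  M+4: 0.54939×0.5420 = 0.297769
Scale to base peak (0.495851) = 100: 41.62 : 100.00 : 60.05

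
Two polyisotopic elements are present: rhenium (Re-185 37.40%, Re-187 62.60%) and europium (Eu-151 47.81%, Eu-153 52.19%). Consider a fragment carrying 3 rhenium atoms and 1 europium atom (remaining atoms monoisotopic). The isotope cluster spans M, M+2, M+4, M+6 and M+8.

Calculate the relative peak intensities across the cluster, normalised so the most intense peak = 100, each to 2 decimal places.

Rhenium pattern (n=3): 0.05231362 : 0.26268713 : 0.43968487 : 0.24531438
Europium pattern (n=1): 0.4781 : 0.5219
Convolve the two distributions (both contribute in 2-u steps):
  M: 0.05231362×0.4781 = 0.025011
  M+2: 0.05231362×0.5219 + 0.26268713×0.4781 = 0.152893
  M+4: 0.26268713×0.5219 + 0.43968487×0.4781 = 0.347310
  M+6: 0.43968487×0.5219 + 0.24531438×0.4781 = 0.346756
  M+8: 0.24531438×0.5219 = 0.128030
Scale to base peak (0.347310) = 100: 7.20 : 44.02 : 100.00 : 99.84 : 36.86

7.20 : 44.02 : 100.00 : 99.84 : 36.86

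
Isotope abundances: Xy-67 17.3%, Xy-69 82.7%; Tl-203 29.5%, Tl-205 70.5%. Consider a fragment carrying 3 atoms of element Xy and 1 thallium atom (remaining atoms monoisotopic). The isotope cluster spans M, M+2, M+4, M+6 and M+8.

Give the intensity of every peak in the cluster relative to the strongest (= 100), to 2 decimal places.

Element Xy pattern (n=3): 0.00517772 : 0.07425385 : 0.35495915 : 0.56560928
Thallium pattern (n=1): 0.2950 : 0.7050
Convolve the two distributions (both contribute in 2-u steps):
  M: 0.00517772×0.2950 = 0.001527
  M+2: 0.00517772×0.7050 + 0.07425385×0.2950 = 0.025555
  M+4: 0.07425385×0.7050 + 0.35495915×0.2950 = 0.157062
  M+6: 0.35495915×0.7050 + 0.56560928×0.2950 = 0.417101
  M+8: 0.56560928×0.7050 = 0.398755
Scale to base peak (0.417101) = 100: 0.37 : 6.13 : 37.66 : 100.00 : 95.60

0.37 : 6.13 : 37.66 : 100.00 : 95.60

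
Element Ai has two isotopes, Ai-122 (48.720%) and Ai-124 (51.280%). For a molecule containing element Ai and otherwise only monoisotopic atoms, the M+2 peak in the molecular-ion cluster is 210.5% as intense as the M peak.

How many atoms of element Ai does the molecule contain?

2

With n Ai atoms, P(M+2)/P(M) = C(n,1)·p^(n−1)q / p^n = n·q/p = n · 0.51280/0.48720.
n = 2.105 × 0.48720/0.51280 = 2.00 ≈ 2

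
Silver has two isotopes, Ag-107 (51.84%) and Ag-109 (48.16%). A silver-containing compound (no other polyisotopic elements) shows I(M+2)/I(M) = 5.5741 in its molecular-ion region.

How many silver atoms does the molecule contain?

6

The M+2/M ratio from n Ag atoms is n · q/p = n · 0.4816/0.5184.
n = 5.5741 × 0.5184/0.4816 = 6.00 ≈ 6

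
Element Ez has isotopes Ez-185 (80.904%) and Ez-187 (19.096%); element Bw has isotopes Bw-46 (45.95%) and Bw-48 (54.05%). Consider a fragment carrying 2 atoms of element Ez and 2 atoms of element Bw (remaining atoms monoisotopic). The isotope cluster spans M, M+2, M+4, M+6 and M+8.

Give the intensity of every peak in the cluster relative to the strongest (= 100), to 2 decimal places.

Element Ez pattern (n=2): 0.65454572 : 0.30898856 : 0.03646572
Element Bw pattern (n=2): 0.21114025 : 0.4967195 : 0.29214025
Convolve the two distributions (both contribute in 2-u steps):
  M: 0.65454572×0.21114025 = 0.138201
  M+2: 0.65454572×0.4967195 + 0.30898856×0.21114025 = 0.390366
  M+4: 0.65454572×0.29214025 + 0.30898856×0.4967195 + 0.03646572×0.21114025 = 0.352399
  M+6: 0.30898856×0.29214025 + 0.03646572×0.4967195 = 0.108381
  M+8: 0.03646572×0.29214025 = 0.010653
Scale to base peak (0.390366) = 100: 35.40 : 100.00 : 90.27 : 27.76 : 2.73

35.40 : 100.00 : 90.27 : 27.76 : 2.73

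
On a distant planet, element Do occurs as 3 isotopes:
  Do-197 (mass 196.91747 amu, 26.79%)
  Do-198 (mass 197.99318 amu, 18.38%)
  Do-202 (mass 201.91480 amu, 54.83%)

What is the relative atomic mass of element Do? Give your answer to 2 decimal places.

The abundance-weighted mean is 0.2679 × 196.91747 + 0.1838 × 197.99318 + 0.5483 × 201.91480
= 52.754190 + 36.391146 + 110.709885 = 199.855221 amu

199.86 amu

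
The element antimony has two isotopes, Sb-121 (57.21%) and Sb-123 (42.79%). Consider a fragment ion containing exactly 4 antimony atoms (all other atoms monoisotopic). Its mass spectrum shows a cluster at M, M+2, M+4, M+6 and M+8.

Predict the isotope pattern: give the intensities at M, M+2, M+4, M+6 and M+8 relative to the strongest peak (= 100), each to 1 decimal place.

Expanding (0.5721 + 0.4279)^4:
P(M) = 0.5721^4 = 0.107124
P(M+2) = 4 × 0.5721^3 × 0.4279^1 = 0.320493
P(M+4) = 6 × 0.5721^2 × 0.4279^2 = 0.359567
P(M+6) = 4 × 0.5721^1 × 0.4279^3 = 0.179291
P(M+8) = 0.4279^4 = 0.033525
The M+4 peak is largest (0.359567); scaling to 100 gives 29.8 : 89.1 : 100.0 : 49.9 : 9.3.

29.8 : 89.1 : 100.0 : 49.9 : 9.3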